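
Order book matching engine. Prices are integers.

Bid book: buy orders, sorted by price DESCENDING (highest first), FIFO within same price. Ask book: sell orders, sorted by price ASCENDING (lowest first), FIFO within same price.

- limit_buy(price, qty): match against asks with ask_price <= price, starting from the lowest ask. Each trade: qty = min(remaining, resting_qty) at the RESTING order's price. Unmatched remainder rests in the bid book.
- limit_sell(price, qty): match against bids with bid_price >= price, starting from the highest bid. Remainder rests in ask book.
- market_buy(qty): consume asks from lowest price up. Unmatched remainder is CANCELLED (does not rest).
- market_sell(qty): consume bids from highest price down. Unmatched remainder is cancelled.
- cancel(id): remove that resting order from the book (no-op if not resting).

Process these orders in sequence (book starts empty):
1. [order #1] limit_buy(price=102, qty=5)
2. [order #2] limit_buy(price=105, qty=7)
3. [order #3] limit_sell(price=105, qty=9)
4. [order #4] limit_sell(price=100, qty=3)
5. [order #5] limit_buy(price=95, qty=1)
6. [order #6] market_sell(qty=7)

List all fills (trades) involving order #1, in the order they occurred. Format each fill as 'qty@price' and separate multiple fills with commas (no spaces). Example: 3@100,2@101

Answer: 3@102,2@102

Derivation:
After op 1 [order #1] limit_buy(price=102, qty=5): fills=none; bids=[#1:5@102] asks=[-]
After op 2 [order #2] limit_buy(price=105, qty=7): fills=none; bids=[#2:7@105 #1:5@102] asks=[-]
After op 3 [order #3] limit_sell(price=105, qty=9): fills=#2x#3:7@105; bids=[#1:5@102] asks=[#3:2@105]
After op 4 [order #4] limit_sell(price=100, qty=3): fills=#1x#4:3@102; bids=[#1:2@102] asks=[#3:2@105]
After op 5 [order #5] limit_buy(price=95, qty=1): fills=none; bids=[#1:2@102 #5:1@95] asks=[#3:2@105]
After op 6 [order #6] market_sell(qty=7): fills=#1x#6:2@102 #5x#6:1@95; bids=[-] asks=[#3:2@105]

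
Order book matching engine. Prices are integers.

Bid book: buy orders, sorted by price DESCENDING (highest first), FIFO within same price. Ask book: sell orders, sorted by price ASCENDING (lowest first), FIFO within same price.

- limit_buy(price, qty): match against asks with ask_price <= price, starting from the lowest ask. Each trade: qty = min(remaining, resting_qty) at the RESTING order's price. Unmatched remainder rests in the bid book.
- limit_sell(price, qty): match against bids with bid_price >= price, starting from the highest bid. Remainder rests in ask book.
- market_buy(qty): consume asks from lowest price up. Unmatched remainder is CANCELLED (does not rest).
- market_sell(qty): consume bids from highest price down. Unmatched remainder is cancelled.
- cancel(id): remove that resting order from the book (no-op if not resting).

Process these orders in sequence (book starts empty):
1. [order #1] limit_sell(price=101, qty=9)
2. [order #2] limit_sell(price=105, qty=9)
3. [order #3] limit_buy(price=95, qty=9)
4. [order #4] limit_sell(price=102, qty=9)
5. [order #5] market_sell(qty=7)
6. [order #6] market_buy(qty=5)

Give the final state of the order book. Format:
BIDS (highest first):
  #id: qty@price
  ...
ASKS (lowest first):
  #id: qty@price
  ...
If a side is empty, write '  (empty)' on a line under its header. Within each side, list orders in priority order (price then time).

Answer: BIDS (highest first):
  #3: 2@95
ASKS (lowest first):
  #1: 4@101
  #4: 9@102
  #2: 9@105

Derivation:
After op 1 [order #1] limit_sell(price=101, qty=9): fills=none; bids=[-] asks=[#1:9@101]
After op 2 [order #2] limit_sell(price=105, qty=9): fills=none; bids=[-] asks=[#1:9@101 #2:9@105]
After op 3 [order #3] limit_buy(price=95, qty=9): fills=none; bids=[#3:9@95] asks=[#1:9@101 #2:9@105]
After op 4 [order #4] limit_sell(price=102, qty=9): fills=none; bids=[#3:9@95] asks=[#1:9@101 #4:9@102 #2:9@105]
After op 5 [order #5] market_sell(qty=7): fills=#3x#5:7@95; bids=[#3:2@95] asks=[#1:9@101 #4:9@102 #2:9@105]
After op 6 [order #6] market_buy(qty=5): fills=#6x#1:5@101; bids=[#3:2@95] asks=[#1:4@101 #4:9@102 #2:9@105]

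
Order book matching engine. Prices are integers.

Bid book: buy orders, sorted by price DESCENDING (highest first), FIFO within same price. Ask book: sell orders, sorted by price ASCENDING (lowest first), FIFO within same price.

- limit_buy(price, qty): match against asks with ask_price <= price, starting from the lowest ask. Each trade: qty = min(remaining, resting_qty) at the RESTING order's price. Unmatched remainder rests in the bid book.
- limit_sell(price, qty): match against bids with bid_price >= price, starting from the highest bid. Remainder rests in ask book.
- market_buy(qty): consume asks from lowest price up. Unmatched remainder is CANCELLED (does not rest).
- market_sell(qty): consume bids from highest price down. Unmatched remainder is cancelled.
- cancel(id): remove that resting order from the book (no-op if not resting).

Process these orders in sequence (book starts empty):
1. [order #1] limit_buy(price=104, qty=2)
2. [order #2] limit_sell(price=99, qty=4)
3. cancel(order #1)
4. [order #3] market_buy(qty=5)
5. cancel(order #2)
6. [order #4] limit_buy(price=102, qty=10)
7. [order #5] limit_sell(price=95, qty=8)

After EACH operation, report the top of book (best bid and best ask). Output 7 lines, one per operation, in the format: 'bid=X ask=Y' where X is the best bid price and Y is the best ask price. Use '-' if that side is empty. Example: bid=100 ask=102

After op 1 [order #1] limit_buy(price=104, qty=2): fills=none; bids=[#1:2@104] asks=[-]
After op 2 [order #2] limit_sell(price=99, qty=4): fills=#1x#2:2@104; bids=[-] asks=[#2:2@99]
After op 3 cancel(order #1): fills=none; bids=[-] asks=[#2:2@99]
After op 4 [order #3] market_buy(qty=5): fills=#3x#2:2@99; bids=[-] asks=[-]
After op 5 cancel(order #2): fills=none; bids=[-] asks=[-]
After op 6 [order #4] limit_buy(price=102, qty=10): fills=none; bids=[#4:10@102] asks=[-]
After op 7 [order #5] limit_sell(price=95, qty=8): fills=#4x#5:8@102; bids=[#4:2@102] asks=[-]

Answer: bid=104 ask=-
bid=- ask=99
bid=- ask=99
bid=- ask=-
bid=- ask=-
bid=102 ask=-
bid=102 ask=-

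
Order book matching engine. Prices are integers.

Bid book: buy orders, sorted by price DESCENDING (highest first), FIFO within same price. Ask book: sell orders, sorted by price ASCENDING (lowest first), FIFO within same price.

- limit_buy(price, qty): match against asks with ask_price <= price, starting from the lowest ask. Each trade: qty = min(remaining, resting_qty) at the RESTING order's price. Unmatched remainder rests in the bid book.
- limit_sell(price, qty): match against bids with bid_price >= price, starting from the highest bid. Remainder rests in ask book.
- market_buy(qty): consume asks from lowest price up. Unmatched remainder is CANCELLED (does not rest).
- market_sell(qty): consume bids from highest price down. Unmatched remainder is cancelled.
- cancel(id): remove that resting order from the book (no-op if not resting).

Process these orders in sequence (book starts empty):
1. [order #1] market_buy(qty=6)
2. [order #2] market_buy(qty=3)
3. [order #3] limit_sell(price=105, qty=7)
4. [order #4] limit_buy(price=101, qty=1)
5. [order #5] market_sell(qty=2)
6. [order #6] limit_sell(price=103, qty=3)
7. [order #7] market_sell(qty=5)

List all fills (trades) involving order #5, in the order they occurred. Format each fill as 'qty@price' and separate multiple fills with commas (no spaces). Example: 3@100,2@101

Answer: 1@101

Derivation:
After op 1 [order #1] market_buy(qty=6): fills=none; bids=[-] asks=[-]
After op 2 [order #2] market_buy(qty=3): fills=none; bids=[-] asks=[-]
After op 3 [order #3] limit_sell(price=105, qty=7): fills=none; bids=[-] asks=[#3:7@105]
After op 4 [order #4] limit_buy(price=101, qty=1): fills=none; bids=[#4:1@101] asks=[#3:7@105]
After op 5 [order #5] market_sell(qty=2): fills=#4x#5:1@101; bids=[-] asks=[#3:7@105]
After op 6 [order #6] limit_sell(price=103, qty=3): fills=none; bids=[-] asks=[#6:3@103 #3:7@105]
After op 7 [order #7] market_sell(qty=5): fills=none; bids=[-] asks=[#6:3@103 #3:7@105]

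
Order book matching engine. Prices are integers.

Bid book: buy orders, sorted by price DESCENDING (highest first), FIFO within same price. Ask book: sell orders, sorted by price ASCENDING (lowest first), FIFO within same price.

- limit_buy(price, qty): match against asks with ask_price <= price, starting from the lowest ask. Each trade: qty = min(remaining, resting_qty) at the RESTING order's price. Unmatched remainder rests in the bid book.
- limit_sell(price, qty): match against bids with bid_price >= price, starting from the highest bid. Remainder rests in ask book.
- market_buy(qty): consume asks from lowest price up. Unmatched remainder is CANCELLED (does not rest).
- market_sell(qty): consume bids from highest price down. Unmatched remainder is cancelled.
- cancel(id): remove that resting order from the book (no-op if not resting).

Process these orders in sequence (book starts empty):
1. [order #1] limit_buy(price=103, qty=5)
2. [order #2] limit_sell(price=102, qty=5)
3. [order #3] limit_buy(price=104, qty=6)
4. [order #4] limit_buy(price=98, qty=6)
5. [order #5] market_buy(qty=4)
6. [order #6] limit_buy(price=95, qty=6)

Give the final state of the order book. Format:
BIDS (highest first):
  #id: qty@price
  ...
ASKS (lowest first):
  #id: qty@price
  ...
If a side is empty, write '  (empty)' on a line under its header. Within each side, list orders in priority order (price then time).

After op 1 [order #1] limit_buy(price=103, qty=5): fills=none; bids=[#1:5@103] asks=[-]
After op 2 [order #2] limit_sell(price=102, qty=5): fills=#1x#2:5@103; bids=[-] asks=[-]
After op 3 [order #3] limit_buy(price=104, qty=6): fills=none; bids=[#3:6@104] asks=[-]
After op 4 [order #4] limit_buy(price=98, qty=6): fills=none; bids=[#3:6@104 #4:6@98] asks=[-]
After op 5 [order #5] market_buy(qty=4): fills=none; bids=[#3:6@104 #4:6@98] asks=[-]
After op 6 [order #6] limit_buy(price=95, qty=6): fills=none; bids=[#3:6@104 #4:6@98 #6:6@95] asks=[-]

Answer: BIDS (highest first):
  #3: 6@104
  #4: 6@98
  #6: 6@95
ASKS (lowest first):
  (empty)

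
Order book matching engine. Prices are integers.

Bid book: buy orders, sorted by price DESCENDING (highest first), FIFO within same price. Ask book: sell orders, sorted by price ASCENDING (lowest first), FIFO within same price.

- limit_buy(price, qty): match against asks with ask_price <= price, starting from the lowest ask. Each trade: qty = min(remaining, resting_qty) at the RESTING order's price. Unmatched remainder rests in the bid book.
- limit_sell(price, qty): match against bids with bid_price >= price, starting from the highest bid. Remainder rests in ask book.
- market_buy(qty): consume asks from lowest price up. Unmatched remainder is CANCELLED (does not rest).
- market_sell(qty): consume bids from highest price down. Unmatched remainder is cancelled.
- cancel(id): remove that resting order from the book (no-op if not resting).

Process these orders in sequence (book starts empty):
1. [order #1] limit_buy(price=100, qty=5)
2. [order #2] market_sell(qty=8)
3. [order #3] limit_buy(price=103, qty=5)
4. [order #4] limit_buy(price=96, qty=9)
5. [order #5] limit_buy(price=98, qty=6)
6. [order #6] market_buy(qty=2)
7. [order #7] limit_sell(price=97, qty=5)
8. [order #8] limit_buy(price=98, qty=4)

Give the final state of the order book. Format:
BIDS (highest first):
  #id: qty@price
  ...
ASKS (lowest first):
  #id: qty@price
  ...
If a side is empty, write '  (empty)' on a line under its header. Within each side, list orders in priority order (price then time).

Answer: BIDS (highest first):
  #5: 6@98
  #8: 4@98
  #4: 9@96
ASKS (lowest first):
  (empty)

Derivation:
After op 1 [order #1] limit_buy(price=100, qty=5): fills=none; bids=[#1:5@100] asks=[-]
After op 2 [order #2] market_sell(qty=8): fills=#1x#2:5@100; bids=[-] asks=[-]
After op 3 [order #3] limit_buy(price=103, qty=5): fills=none; bids=[#3:5@103] asks=[-]
After op 4 [order #4] limit_buy(price=96, qty=9): fills=none; bids=[#3:5@103 #4:9@96] asks=[-]
After op 5 [order #5] limit_buy(price=98, qty=6): fills=none; bids=[#3:5@103 #5:6@98 #4:9@96] asks=[-]
After op 6 [order #6] market_buy(qty=2): fills=none; bids=[#3:5@103 #5:6@98 #4:9@96] asks=[-]
After op 7 [order #7] limit_sell(price=97, qty=5): fills=#3x#7:5@103; bids=[#5:6@98 #4:9@96] asks=[-]
After op 8 [order #8] limit_buy(price=98, qty=4): fills=none; bids=[#5:6@98 #8:4@98 #4:9@96] asks=[-]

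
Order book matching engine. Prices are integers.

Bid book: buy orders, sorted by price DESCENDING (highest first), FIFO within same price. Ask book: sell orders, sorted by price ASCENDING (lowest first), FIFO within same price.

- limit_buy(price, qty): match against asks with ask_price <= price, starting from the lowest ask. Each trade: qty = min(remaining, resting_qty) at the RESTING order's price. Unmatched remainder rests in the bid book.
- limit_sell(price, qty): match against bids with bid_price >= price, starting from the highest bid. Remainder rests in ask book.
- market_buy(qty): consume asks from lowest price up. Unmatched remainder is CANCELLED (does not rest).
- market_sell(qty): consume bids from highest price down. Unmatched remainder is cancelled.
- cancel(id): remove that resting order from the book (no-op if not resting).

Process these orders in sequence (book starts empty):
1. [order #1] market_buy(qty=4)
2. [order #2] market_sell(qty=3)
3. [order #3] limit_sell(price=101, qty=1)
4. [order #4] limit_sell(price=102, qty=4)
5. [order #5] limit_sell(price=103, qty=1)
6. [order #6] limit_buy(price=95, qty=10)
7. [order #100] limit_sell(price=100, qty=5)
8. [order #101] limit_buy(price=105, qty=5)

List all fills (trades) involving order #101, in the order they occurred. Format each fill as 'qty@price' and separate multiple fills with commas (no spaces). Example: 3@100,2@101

Answer: 5@100

Derivation:
After op 1 [order #1] market_buy(qty=4): fills=none; bids=[-] asks=[-]
After op 2 [order #2] market_sell(qty=3): fills=none; bids=[-] asks=[-]
After op 3 [order #3] limit_sell(price=101, qty=1): fills=none; bids=[-] asks=[#3:1@101]
After op 4 [order #4] limit_sell(price=102, qty=4): fills=none; bids=[-] asks=[#3:1@101 #4:4@102]
After op 5 [order #5] limit_sell(price=103, qty=1): fills=none; bids=[-] asks=[#3:1@101 #4:4@102 #5:1@103]
After op 6 [order #6] limit_buy(price=95, qty=10): fills=none; bids=[#6:10@95] asks=[#3:1@101 #4:4@102 #5:1@103]
After op 7 [order #100] limit_sell(price=100, qty=5): fills=none; bids=[#6:10@95] asks=[#100:5@100 #3:1@101 #4:4@102 #5:1@103]
After op 8 [order #101] limit_buy(price=105, qty=5): fills=#101x#100:5@100; bids=[#6:10@95] asks=[#3:1@101 #4:4@102 #5:1@103]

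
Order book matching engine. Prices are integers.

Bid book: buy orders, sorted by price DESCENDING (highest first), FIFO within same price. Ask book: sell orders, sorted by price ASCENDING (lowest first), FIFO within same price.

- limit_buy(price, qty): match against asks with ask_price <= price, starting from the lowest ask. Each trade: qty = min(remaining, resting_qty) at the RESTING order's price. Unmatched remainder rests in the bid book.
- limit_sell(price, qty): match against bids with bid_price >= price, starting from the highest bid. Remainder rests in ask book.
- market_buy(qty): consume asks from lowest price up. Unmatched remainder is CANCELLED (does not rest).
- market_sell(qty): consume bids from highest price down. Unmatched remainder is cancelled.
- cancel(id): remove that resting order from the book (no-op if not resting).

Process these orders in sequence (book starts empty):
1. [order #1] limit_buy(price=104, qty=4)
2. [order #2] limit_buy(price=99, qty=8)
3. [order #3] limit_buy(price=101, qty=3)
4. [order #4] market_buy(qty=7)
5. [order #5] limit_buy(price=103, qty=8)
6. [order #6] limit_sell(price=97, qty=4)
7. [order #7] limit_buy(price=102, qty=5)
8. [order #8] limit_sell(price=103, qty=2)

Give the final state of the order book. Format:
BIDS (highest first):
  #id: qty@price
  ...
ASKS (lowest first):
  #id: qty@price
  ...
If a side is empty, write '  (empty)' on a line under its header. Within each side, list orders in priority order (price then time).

After op 1 [order #1] limit_buy(price=104, qty=4): fills=none; bids=[#1:4@104] asks=[-]
After op 2 [order #2] limit_buy(price=99, qty=8): fills=none; bids=[#1:4@104 #2:8@99] asks=[-]
After op 3 [order #3] limit_buy(price=101, qty=3): fills=none; bids=[#1:4@104 #3:3@101 #2:8@99] asks=[-]
After op 4 [order #4] market_buy(qty=7): fills=none; bids=[#1:4@104 #3:3@101 #2:8@99] asks=[-]
After op 5 [order #5] limit_buy(price=103, qty=8): fills=none; bids=[#1:4@104 #5:8@103 #3:3@101 #2:8@99] asks=[-]
After op 6 [order #6] limit_sell(price=97, qty=4): fills=#1x#6:4@104; bids=[#5:8@103 #3:3@101 #2:8@99] asks=[-]
After op 7 [order #7] limit_buy(price=102, qty=5): fills=none; bids=[#5:8@103 #7:5@102 #3:3@101 #2:8@99] asks=[-]
After op 8 [order #8] limit_sell(price=103, qty=2): fills=#5x#8:2@103; bids=[#5:6@103 #7:5@102 #3:3@101 #2:8@99] asks=[-]

Answer: BIDS (highest first):
  #5: 6@103
  #7: 5@102
  #3: 3@101
  #2: 8@99
ASKS (lowest first):
  (empty)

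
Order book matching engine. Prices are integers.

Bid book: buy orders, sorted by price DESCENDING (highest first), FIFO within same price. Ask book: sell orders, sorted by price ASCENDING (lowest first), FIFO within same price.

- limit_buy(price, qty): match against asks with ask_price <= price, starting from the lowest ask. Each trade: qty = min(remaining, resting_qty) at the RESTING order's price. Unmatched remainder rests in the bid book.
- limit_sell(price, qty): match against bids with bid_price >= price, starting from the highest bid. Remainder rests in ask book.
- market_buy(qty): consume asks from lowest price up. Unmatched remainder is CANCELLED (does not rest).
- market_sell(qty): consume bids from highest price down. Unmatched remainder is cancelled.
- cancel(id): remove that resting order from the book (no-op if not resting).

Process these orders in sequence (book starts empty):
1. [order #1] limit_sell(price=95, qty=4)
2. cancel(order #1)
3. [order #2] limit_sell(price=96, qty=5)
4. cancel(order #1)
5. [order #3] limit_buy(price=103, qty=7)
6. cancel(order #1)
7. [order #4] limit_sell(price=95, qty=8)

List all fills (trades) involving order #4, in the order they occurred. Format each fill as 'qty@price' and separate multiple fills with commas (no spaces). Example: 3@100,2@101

After op 1 [order #1] limit_sell(price=95, qty=4): fills=none; bids=[-] asks=[#1:4@95]
After op 2 cancel(order #1): fills=none; bids=[-] asks=[-]
After op 3 [order #2] limit_sell(price=96, qty=5): fills=none; bids=[-] asks=[#2:5@96]
After op 4 cancel(order #1): fills=none; bids=[-] asks=[#2:5@96]
After op 5 [order #3] limit_buy(price=103, qty=7): fills=#3x#2:5@96; bids=[#3:2@103] asks=[-]
After op 6 cancel(order #1): fills=none; bids=[#3:2@103] asks=[-]
After op 7 [order #4] limit_sell(price=95, qty=8): fills=#3x#4:2@103; bids=[-] asks=[#4:6@95]

Answer: 2@103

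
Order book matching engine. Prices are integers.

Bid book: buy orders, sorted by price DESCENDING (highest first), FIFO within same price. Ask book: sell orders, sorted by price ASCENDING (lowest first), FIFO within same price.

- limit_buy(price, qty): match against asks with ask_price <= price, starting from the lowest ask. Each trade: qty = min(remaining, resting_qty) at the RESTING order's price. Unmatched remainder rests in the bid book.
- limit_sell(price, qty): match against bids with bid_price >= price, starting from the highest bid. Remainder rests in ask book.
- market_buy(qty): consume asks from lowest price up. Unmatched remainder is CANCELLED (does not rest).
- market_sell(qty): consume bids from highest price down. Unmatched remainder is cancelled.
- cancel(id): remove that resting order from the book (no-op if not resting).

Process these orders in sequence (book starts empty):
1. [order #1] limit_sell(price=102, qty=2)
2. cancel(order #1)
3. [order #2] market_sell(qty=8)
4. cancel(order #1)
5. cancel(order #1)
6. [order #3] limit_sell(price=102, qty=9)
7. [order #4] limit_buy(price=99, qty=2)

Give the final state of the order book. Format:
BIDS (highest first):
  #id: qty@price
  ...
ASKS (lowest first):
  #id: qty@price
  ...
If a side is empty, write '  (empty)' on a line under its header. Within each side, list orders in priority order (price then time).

Answer: BIDS (highest first):
  #4: 2@99
ASKS (lowest first):
  #3: 9@102

Derivation:
After op 1 [order #1] limit_sell(price=102, qty=2): fills=none; bids=[-] asks=[#1:2@102]
After op 2 cancel(order #1): fills=none; bids=[-] asks=[-]
After op 3 [order #2] market_sell(qty=8): fills=none; bids=[-] asks=[-]
After op 4 cancel(order #1): fills=none; bids=[-] asks=[-]
After op 5 cancel(order #1): fills=none; bids=[-] asks=[-]
After op 6 [order #3] limit_sell(price=102, qty=9): fills=none; bids=[-] asks=[#3:9@102]
After op 7 [order #4] limit_buy(price=99, qty=2): fills=none; bids=[#4:2@99] asks=[#3:9@102]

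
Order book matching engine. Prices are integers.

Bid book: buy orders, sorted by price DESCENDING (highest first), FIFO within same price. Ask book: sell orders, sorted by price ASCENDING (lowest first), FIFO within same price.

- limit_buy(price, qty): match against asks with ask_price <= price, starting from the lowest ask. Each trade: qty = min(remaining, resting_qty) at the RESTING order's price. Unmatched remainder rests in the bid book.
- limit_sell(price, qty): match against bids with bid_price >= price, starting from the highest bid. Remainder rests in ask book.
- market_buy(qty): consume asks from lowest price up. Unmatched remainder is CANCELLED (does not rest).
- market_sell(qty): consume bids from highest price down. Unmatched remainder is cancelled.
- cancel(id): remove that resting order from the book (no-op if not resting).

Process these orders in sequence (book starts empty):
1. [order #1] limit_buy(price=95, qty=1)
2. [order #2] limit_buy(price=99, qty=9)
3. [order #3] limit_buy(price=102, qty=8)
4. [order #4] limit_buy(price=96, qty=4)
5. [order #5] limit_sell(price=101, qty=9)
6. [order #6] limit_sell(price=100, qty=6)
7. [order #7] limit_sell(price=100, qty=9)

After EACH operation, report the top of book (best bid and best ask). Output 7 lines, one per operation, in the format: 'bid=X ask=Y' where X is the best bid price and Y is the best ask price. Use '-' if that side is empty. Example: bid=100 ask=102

Answer: bid=95 ask=-
bid=99 ask=-
bid=102 ask=-
bid=102 ask=-
bid=99 ask=101
bid=99 ask=100
bid=99 ask=100

Derivation:
After op 1 [order #1] limit_buy(price=95, qty=1): fills=none; bids=[#1:1@95] asks=[-]
After op 2 [order #2] limit_buy(price=99, qty=9): fills=none; bids=[#2:9@99 #1:1@95] asks=[-]
After op 3 [order #3] limit_buy(price=102, qty=8): fills=none; bids=[#3:8@102 #2:9@99 #1:1@95] asks=[-]
After op 4 [order #4] limit_buy(price=96, qty=4): fills=none; bids=[#3:8@102 #2:9@99 #4:4@96 #1:1@95] asks=[-]
After op 5 [order #5] limit_sell(price=101, qty=9): fills=#3x#5:8@102; bids=[#2:9@99 #4:4@96 #1:1@95] asks=[#5:1@101]
After op 6 [order #6] limit_sell(price=100, qty=6): fills=none; bids=[#2:9@99 #4:4@96 #1:1@95] asks=[#6:6@100 #5:1@101]
After op 7 [order #7] limit_sell(price=100, qty=9): fills=none; bids=[#2:9@99 #4:4@96 #1:1@95] asks=[#6:6@100 #7:9@100 #5:1@101]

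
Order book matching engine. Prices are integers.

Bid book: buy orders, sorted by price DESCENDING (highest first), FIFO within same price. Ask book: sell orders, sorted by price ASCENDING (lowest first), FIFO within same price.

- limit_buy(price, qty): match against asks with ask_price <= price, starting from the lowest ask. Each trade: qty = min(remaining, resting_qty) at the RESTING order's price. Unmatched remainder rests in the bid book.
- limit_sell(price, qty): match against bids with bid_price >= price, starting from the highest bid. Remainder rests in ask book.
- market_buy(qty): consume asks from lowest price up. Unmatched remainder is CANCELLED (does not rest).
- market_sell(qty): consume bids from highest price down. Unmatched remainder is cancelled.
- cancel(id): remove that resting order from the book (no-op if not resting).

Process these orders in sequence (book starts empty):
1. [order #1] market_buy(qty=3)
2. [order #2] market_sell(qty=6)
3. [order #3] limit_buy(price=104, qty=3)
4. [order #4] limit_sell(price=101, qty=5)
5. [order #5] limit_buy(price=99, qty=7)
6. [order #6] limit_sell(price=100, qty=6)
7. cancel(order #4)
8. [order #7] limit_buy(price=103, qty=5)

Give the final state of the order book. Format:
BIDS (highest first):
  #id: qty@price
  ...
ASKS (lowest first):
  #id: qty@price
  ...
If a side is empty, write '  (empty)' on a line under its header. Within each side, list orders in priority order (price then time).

Answer: BIDS (highest first):
  #5: 7@99
ASKS (lowest first):
  #6: 1@100

Derivation:
After op 1 [order #1] market_buy(qty=3): fills=none; bids=[-] asks=[-]
After op 2 [order #2] market_sell(qty=6): fills=none; bids=[-] asks=[-]
After op 3 [order #3] limit_buy(price=104, qty=3): fills=none; bids=[#3:3@104] asks=[-]
After op 4 [order #4] limit_sell(price=101, qty=5): fills=#3x#4:3@104; bids=[-] asks=[#4:2@101]
After op 5 [order #5] limit_buy(price=99, qty=7): fills=none; bids=[#5:7@99] asks=[#4:2@101]
After op 6 [order #6] limit_sell(price=100, qty=6): fills=none; bids=[#5:7@99] asks=[#6:6@100 #4:2@101]
After op 7 cancel(order #4): fills=none; bids=[#5:7@99] asks=[#6:6@100]
After op 8 [order #7] limit_buy(price=103, qty=5): fills=#7x#6:5@100; bids=[#5:7@99] asks=[#6:1@100]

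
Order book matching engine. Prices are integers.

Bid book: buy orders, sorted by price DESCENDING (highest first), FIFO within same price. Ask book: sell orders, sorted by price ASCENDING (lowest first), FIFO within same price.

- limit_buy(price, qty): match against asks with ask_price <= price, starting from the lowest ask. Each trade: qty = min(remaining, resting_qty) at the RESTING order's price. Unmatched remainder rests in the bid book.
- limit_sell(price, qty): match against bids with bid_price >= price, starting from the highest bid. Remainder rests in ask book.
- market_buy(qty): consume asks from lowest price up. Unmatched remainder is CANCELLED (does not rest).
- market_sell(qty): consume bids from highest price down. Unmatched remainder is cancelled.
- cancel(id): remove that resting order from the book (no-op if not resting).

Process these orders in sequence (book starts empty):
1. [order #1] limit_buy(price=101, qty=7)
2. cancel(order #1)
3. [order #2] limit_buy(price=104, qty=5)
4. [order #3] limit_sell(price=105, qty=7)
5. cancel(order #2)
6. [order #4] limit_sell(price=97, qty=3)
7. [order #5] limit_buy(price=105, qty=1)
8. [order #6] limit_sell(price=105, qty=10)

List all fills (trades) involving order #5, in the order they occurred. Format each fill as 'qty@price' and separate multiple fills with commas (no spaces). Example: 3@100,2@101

After op 1 [order #1] limit_buy(price=101, qty=7): fills=none; bids=[#1:7@101] asks=[-]
After op 2 cancel(order #1): fills=none; bids=[-] asks=[-]
After op 3 [order #2] limit_buy(price=104, qty=5): fills=none; bids=[#2:5@104] asks=[-]
After op 4 [order #3] limit_sell(price=105, qty=7): fills=none; bids=[#2:5@104] asks=[#3:7@105]
After op 5 cancel(order #2): fills=none; bids=[-] asks=[#3:7@105]
After op 6 [order #4] limit_sell(price=97, qty=3): fills=none; bids=[-] asks=[#4:3@97 #3:7@105]
After op 7 [order #5] limit_buy(price=105, qty=1): fills=#5x#4:1@97; bids=[-] asks=[#4:2@97 #3:7@105]
After op 8 [order #6] limit_sell(price=105, qty=10): fills=none; bids=[-] asks=[#4:2@97 #3:7@105 #6:10@105]

Answer: 1@97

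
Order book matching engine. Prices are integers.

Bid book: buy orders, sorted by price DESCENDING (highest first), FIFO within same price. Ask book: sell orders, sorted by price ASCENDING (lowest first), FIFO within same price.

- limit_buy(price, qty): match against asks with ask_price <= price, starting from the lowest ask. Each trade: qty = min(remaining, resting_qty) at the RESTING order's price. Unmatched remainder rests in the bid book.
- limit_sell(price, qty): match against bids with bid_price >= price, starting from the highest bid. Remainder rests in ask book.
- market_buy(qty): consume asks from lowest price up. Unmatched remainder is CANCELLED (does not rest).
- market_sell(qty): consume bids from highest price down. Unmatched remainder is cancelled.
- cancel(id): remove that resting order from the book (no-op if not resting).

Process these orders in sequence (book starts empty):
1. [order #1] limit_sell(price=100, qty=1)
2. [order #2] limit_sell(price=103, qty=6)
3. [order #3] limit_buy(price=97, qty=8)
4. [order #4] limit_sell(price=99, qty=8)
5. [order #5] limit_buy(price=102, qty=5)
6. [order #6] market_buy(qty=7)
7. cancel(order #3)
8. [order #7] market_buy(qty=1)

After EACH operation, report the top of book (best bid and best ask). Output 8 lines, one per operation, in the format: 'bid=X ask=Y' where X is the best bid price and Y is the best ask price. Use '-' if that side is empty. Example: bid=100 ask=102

Answer: bid=- ask=100
bid=- ask=100
bid=97 ask=100
bid=97 ask=99
bid=97 ask=99
bid=97 ask=103
bid=- ask=103
bid=- ask=103

Derivation:
After op 1 [order #1] limit_sell(price=100, qty=1): fills=none; bids=[-] asks=[#1:1@100]
After op 2 [order #2] limit_sell(price=103, qty=6): fills=none; bids=[-] asks=[#1:1@100 #2:6@103]
After op 3 [order #3] limit_buy(price=97, qty=8): fills=none; bids=[#3:8@97] asks=[#1:1@100 #2:6@103]
After op 4 [order #4] limit_sell(price=99, qty=8): fills=none; bids=[#3:8@97] asks=[#4:8@99 #1:1@100 #2:6@103]
After op 5 [order #5] limit_buy(price=102, qty=5): fills=#5x#4:5@99; bids=[#3:8@97] asks=[#4:3@99 #1:1@100 #2:6@103]
After op 6 [order #6] market_buy(qty=7): fills=#6x#4:3@99 #6x#1:1@100 #6x#2:3@103; bids=[#3:8@97] asks=[#2:3@103]
After op 7 cancel(order #3): fills=none; bids=[-] asks=[#2:3@103]
After op 8 [order #7] market_buy(qty=1): fills=#7x#2:1@103; bids=[-] asks=[#2:2@103]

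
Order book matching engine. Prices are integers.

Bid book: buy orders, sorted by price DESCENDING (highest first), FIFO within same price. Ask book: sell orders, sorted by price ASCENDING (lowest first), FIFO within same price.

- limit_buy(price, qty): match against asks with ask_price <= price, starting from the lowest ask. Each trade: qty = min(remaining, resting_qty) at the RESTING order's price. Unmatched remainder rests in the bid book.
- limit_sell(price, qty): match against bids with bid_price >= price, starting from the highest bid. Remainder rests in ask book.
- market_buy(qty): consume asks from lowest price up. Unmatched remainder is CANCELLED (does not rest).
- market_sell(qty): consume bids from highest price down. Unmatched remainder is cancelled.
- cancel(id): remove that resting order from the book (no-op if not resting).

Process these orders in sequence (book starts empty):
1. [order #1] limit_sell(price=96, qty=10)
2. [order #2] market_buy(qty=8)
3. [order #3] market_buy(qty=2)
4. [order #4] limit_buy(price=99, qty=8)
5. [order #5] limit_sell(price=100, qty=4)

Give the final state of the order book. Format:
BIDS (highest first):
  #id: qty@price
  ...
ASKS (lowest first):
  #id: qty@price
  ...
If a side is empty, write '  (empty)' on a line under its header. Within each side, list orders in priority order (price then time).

After op 1 [order #1] limit_sell(price=96, qty=10): fills=none; bids=[-] asks=[#1:10@96]
After op 2 [order #2] market_buy(qty=8): fills=#2x#1:8@96; bids=[-] asks=[#1:2@96]
After op 3 [order #3] market_buy(qty=2): fills=#3x#1:2@96; bids=[-] asks=[-]
After op 4 [order #4] limit_buy(price=99, qty=8): fills=none; bids=[#4:8@99] asks=[-]
After op 5 [order #5] limit_sell(price=100, qty=4): fills=none; bids=[#4:8@99] asks=[#5:4@100]

Answer: BIDS (highest first):
  #4: 8@99
ASKS (lowest first):
  #5: 4@100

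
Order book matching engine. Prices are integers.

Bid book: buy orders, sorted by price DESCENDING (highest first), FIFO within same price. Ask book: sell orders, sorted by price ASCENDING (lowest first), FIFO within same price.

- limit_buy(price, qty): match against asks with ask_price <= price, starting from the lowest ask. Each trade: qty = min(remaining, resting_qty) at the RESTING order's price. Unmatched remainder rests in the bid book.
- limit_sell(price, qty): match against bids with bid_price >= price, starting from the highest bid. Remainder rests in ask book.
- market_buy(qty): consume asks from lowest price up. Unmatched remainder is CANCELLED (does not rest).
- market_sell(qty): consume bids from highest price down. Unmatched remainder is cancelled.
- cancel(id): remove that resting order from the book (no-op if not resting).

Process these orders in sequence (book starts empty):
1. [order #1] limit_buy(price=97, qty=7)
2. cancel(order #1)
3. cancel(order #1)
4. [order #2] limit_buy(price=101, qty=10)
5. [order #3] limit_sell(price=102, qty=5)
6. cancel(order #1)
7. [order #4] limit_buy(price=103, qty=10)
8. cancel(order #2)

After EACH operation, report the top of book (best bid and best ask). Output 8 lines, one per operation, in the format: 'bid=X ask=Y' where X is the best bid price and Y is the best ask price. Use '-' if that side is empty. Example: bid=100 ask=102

Answer: bid=97 ask=-
bid=- ask=-
bid=- ask=-
bid=101 ask=-
bid=101 ask=102
bid=101 ask=102
bid=103 ask=-
bid=103 ask=-

Derivation:
After op 1 [order #1] limit_buy(price=97, qty=7): fills=none; bids=[#1:7@97] asks=[-]
After op 2 cancel(order #1): fills=none; bids=[-] asks=[-]
After op 3 cancel(order #1): fills=none; bids=[-] asks=[-]
After op 4 [order #2] limit_buy(price=101, qty=10): fills=none; bids=[#2:10@101] asks=[-]
After op 5 [order #3] limit_sell(price=102, qty=5): fills=none; bids=[#2:10@101] asks=[#3:5@102]
After op 6 cancel(order #1): fills=none; bids=[#2:10@101] asks=[#3:5@102]
After op 7 [order #4] limit_buy(price=103, qty=10): fills=#4x#3:5@102; bids=[#4:5@103 #2:10@101] asks=[-]
After op 8 cancel(order #2): fills=none; bids=[#4:5@103] asks=[-]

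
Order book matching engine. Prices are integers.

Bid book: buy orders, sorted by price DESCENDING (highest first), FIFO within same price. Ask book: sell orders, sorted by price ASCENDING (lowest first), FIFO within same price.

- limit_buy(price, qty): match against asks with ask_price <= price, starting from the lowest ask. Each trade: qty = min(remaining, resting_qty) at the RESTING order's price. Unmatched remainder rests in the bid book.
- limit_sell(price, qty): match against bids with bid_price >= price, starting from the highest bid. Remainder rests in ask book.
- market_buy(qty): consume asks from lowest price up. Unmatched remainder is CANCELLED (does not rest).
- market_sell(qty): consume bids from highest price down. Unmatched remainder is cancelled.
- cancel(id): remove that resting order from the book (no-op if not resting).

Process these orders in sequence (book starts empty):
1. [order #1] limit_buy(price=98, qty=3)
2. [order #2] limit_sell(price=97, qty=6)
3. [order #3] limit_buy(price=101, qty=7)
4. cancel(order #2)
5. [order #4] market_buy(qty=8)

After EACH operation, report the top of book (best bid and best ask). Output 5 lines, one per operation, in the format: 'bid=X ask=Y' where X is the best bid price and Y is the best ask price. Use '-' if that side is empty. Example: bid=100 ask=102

After op 1 [order #1] limit_buy(price=98, qty=3): fills=none; bids=[#1:3@98] asks=[-]
After op 2 [order #2] limit_sell(price=97, qty=6): fills=#1x#2:3@98; bids=[-] asks=[#2:3@97]
After op 3 [order #3] limit_buy(price=101, qty=7): fills=#3x#2:3@97; bids=[#3:4@101] asks=[-]
After op 4 cancel(order #2): fills=none; bids=[#3:4@101] asks=[-]
After op 5 [order #4] market_buy(qty=8): fills=none; bids=[#3:4@101] asks=[-]

Answer: bid=98 ask=-
bid=- ask=97
bid=101 ask=-
bid=101 ask=-
bid=101 ask=-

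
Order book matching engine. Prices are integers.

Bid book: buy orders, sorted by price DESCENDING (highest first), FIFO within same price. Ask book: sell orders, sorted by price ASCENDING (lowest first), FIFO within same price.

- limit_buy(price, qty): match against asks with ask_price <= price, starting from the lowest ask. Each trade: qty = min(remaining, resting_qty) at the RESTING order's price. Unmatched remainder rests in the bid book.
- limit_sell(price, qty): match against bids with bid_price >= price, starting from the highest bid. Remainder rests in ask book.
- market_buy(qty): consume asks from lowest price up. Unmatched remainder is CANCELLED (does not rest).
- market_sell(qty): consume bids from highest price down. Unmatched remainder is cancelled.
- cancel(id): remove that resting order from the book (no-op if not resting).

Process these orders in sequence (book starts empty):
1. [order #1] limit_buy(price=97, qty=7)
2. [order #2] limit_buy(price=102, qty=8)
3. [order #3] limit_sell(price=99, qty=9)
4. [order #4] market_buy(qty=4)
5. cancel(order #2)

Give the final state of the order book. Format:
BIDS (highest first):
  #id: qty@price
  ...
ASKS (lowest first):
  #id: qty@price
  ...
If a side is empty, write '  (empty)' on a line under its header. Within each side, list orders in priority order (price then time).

Answer: BIDS (highest first):
  #1: 7@97
ASKS (lowest first):
  (empty)

Derivation:
After op 1 [order #1] limit_buy(price=97, qty=7): fills=none; bids=[#1:7@97] asks=[-]
After op 2 [order #2] limit_buy(price=102, qty=8): fills=none; bids=[#2:8@102 #1:7@97] asks=[-]
After op 3 [order #3] limit_sell(price=99, qty=9): fills=#2x#3:8@102; bids=[#1:7@97] asks=[#3:1@99]
After op 4 [order #4] market_buy(qty=4): fills=#4x#3:1@99; bids=[#1:7@97] asks=[-]
After op 5 cancel(order #2): fills=none; bids=[#1:7@97] asks=[-]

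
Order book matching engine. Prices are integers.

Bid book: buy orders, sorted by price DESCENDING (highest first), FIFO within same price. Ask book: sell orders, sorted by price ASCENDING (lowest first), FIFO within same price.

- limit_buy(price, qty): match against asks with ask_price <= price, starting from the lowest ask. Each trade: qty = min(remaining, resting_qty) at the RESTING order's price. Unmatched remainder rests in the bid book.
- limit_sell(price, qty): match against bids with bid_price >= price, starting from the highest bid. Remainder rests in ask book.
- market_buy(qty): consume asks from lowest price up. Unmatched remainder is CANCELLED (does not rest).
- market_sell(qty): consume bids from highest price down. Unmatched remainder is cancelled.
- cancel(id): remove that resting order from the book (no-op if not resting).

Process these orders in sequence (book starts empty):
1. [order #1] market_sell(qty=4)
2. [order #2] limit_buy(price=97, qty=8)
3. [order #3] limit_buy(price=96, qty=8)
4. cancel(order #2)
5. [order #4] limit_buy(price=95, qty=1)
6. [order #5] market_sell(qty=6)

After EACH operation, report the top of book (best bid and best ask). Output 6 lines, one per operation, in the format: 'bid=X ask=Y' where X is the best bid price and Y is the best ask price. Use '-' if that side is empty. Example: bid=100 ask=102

Answer: bid=- ask=-
bid=97 ask=-
bid=97 ask=-
bid=96 ask=-
bid=96 ask=-
bid=96 ask=-

Derivation:
After op 1 [order #1] market_sell(qty=4): fills=none; bids=[-] asks=[-]
After op 2 [order #2] limit_buy(price=97, qty=8): fills=none; bids=[#2:8@97] asks=[-]
After op 3 [order #3] limit_buy(price=96, qty=8): fills=none; bids=[#2:8@97 #3:8@96] asks=[-]
After op 4 cancel(order #2): fills=none; bids=[#3:8@96] asks=[-]
After op 5 [order #4] limit_buy(price=95, qty=1): fills=none; bids=[#3:8@96 #4:1@95] asks=[-]
After op 6 [order #5] market_sell(qty=6): fills=#3x#5:6@96; bids=[#3:2@96 #4:1@95] asks=[-]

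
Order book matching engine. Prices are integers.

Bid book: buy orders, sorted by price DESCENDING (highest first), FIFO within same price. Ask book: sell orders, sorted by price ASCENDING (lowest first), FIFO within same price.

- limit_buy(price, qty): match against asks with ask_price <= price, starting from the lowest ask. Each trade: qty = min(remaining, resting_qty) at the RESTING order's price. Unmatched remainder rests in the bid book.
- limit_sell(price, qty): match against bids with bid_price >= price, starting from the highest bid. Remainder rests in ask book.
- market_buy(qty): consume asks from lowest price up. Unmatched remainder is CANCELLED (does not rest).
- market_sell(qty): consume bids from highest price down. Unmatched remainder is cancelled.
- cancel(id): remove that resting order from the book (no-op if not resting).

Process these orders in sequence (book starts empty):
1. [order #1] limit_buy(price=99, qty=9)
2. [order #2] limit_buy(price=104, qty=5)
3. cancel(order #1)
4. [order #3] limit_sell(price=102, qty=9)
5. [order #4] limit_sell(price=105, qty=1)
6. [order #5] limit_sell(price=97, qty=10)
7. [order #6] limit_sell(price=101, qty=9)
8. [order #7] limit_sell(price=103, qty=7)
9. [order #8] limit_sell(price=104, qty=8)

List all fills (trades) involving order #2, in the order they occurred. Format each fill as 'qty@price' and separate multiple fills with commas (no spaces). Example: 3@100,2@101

After op 1 [order #1] limit_buy(price=99, qty=9): fills=none; bids=[#1:9@99] asks=[-]
After op 2 [order #2] limit_buy(price=104, qty=5): fills=none; bids=[#2:5@104 #1:9@99] asks=[-]
After op 3 cancel(order #1): fills=none; bids=[#2:5@104] asks=[-]
After op 4 [order #3] limit_sell(price=102, qty=9): fills=#2x#3:5@104; bids=[-] asks=[#3:4@102]
After op 5 [order #4] limit_sell(price=105, qty=1): fills=none; bids=[-] asks=[#3:4@102 #4:1@105]
After op 6 [order #5] limit_sell(price=97, qty=10): fills=none; bids=[-] asks=[#5:10@97 #3:4@102 #4:1@105]
After op 7 [order #6] limit_sell(price=101, qty=9): fills=none; bids=[-] asks=[#5:10@97 #6:9@101 #3:4@102 #4:1@105]
After op 8 [order #7] limit_sell(price=103, qty=7): fills=none; bids=[-] asks=[#5:10@97 #6:9@101 #3:4@102 #7:7@103 #4:1@105]
After op 9 [order #8] limit_sell(price=104, qty=8): fills=none; bids=[-] asks=[#5:10@97 #6:9@101 #3:4@102 #7:7@103 #8:8@104 #4:1@105]

Answer: 5@104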